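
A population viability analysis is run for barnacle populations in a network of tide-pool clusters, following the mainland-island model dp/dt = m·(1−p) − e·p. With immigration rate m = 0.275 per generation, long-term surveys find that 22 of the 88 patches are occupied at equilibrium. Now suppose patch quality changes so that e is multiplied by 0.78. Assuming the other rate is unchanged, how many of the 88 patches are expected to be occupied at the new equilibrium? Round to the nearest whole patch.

Observed p* = 22/88 = 0.25000.
Balance m(1−p*) = e·p* gives e = m(1−p*)/p* = 0.275×0.75000/0.25000 = 0.82500.
New p* = m/(m+e) = 0.27500/(0.27500+0.64350) = 0.29940.
Expected occupied = 88 × 0.29940 = 26.35 ≈ 26.

26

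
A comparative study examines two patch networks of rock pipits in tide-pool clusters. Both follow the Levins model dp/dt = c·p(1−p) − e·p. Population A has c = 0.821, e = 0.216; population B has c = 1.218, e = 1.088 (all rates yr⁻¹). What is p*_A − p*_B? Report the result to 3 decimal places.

A: p*_A = 1 − 0.216/0.821 = 0.7369.
B: p*_B = 1 − 1.088/1.218 = 0.1067.
p*_A − p*_B = 0.7369 − 0.1067 = 0.6302.

0.630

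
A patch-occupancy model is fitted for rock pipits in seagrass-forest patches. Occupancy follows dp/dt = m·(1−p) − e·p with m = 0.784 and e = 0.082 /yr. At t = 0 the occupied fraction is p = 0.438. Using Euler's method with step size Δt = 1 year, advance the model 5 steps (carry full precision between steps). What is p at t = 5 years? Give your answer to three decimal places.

0.905

Update rule: p ← p + [m·(1−p) − e·p]·Δt with Δt = 1.
  1  |  dp/dt·Δt = +0.404692  |  p_1 = 0.842692
  2  |  dp/dt·Δt = +0.054229  |  p_2 = 0.896921
  3  |  dp/dt·Δt = +0.007267  |  p_3 = 0.904187
  4  |  dp/dt·Δt = +0.000974  |  p_4 = 0.905161
  5  |  dp/dt·Δt = +0.000130  |  p_5 = 0.905292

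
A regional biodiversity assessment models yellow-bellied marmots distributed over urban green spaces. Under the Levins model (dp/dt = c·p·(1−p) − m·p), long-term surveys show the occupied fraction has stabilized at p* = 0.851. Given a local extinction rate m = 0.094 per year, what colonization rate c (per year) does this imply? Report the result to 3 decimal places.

At equilibrium c(1−p*) = m, so c = m/(1−p*).
c = 0.094/(1 − 0.851) = 0.094/0.1490 = 0.6309.

0.631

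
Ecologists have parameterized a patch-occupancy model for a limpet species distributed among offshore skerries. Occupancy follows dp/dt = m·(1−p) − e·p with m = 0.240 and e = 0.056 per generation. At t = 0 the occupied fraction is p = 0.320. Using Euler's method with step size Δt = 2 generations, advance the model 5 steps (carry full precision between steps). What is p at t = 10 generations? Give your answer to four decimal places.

Update rule: p ← p + [m·(1−p) − e·p]·Δt with Δt = 2.
t = 2: p = 0.32000 + (+0.29056) = 0.61056
t = 4: p = 0.61056 + (+0.11855) = 0.72911
t = 6: p = 0.72911 + (+0.04837) = 0.77748
t = 8: p = 0.77748 + (+0.01973) = 0.79721
t = 10: p = 0.79721 + (+0.00805) = 0.80526

0.8053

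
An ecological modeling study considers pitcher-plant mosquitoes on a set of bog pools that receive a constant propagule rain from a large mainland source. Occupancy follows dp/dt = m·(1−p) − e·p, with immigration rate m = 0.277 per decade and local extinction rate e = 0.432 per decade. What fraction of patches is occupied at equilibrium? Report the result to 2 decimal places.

0.39

At equilibrium the propagule rain into empty patches balances local extinction: m(1−p*) = e·p*.
p* = m/(m+e) = 0.277/(0.277+0.432) = 0.277/0.7090 = 0.3907.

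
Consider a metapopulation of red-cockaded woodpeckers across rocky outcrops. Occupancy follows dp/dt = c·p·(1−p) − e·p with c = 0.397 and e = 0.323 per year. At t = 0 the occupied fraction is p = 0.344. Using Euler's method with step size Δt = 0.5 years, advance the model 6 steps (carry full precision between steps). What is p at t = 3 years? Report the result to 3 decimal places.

Update rule: p ← p + [c·p·(1−p) − e·p]·Δt with Δt = 0.5.
  1  |  dp/dt·Δt = -0.010762  |  p_1 = 0.333238
  2  |  dp/dt·Δt = -0.009713  |  p_2 = 0.323525
  3  |  dp/dt·Δt = -0.008806  |  p_3 = 0.314719
  4  |  dp/dt·Δt = -0.008016  |  p_4 = 0.306702
  5  |  dp/dt·Δt = -0.007324  |  p_5 = 0.299378
  6  |  dp/dt·Δt = -0.006714  |  p_6 = 0.292664

0.293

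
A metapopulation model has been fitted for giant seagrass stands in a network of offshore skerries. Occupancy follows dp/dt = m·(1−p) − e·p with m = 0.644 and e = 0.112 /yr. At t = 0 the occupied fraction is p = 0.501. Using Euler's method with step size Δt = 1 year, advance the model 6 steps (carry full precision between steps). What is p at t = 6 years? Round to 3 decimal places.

0.852

Update rule: p ← p + [m·(1−p) − e·p]·Δt with Δt = 1.
step 1: Δp = +0.26524, p = 0.76624
step 2: Δp = +0.06472, p = 0.83096
step 3: Δp = +0.01579, p = 0.84676
step 4: Δp = +0.00385, p = 0.85061
step 5: Δp = +0.00094, p = 0.85155
step 6: Δp = +0.00023, p = 0.85178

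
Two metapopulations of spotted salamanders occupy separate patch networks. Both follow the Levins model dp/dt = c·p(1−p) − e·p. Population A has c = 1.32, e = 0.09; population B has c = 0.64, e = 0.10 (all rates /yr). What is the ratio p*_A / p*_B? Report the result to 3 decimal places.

1.104

A: p*_A = 1 − 0.09/1.32 = 0.9318.
B: p*_B = 1 − 0.10/0.64 = 0.8438.
p*_A / p*_B = 0.9318/0.8438 = 1.1044.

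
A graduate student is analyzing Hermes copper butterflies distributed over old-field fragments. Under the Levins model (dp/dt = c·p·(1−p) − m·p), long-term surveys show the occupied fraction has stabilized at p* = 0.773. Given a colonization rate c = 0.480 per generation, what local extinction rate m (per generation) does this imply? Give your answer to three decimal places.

0.109

At equilibrium c(1−p*) = m.
m = 0.480 × (1 − 0.773) = 0.480 × 0.2270 = 0.1090.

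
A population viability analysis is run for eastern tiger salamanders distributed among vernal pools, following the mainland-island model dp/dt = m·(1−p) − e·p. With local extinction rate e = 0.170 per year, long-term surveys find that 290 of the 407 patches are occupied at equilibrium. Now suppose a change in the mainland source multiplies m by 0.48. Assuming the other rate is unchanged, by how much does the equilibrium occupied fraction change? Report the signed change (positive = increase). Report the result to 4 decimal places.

Observed p* = 290/407 = 0.71253.
Balance m(1−p*) = e·p* gives m = e·p*/(1−p*) = 0.170×0.71253/0.28747 = 0.42137.
New p* = m/(m+e) = 0.20226/(0.20226+0.17000) = 0.54333.
Δp* = 0.54333 − 0.71253 = -0.16920.

-0.1692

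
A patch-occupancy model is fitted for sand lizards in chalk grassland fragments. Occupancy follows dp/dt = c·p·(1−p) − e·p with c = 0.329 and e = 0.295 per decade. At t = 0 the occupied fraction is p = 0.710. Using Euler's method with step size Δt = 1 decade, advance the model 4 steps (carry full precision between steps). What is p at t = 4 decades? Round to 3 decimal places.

Update rule: p ← p + [c·p·(1−p) − e·p]·Δt with Δt = 1.
  1  |  dp/dt·Δt = -0.141709  |  p_1 = 0.568291
  2  |  dp/dt·Δt = -0.086930  |  p_2 = 0.481361
  3  |  dp/dt·Δt = -0.059866  |  p_3 = 0.421495
  4  |  dp/dt·Δt = -0.044119  |  p_4 = 0.377376

0.377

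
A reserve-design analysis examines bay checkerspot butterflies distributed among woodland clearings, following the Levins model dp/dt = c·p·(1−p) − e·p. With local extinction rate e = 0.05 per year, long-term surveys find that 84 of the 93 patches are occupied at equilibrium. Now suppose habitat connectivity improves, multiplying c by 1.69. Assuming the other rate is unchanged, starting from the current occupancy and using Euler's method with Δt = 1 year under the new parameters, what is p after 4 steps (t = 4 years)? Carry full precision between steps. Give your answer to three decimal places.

0.943

Observed p* = 84/93 = 0.90323.
Balance c(1−p*) = e gives c = e/(1 − 0.90323) = 0.05/0.09677 = 0.51667.
Starting from p₀ = 0.90323; update p ← p + (dp/dt)·Δt with the new parameters.
  1  |  dp/dt·Δt = +0.031161  |  p_1 = 0.934387
  2  |  dp/dt·Δt = +0.006813  |  p_2 = 0.941200
  3  |  dp/dt·Δt = +0.001264  |  p_3 = 0.942463
  4  |  dp/dt·Δt = +0.000225  |  p_4 = 0.942689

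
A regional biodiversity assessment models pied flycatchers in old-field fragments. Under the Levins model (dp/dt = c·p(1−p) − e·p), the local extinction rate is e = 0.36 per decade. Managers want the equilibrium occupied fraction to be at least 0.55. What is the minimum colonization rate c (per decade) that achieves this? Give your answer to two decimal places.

0.80

p* = 1 − e/c ≥ 0.55 requires e/c ≤ 0.4500, i.e. c ≥ e/0.4500.
c_min = 0.36/0.4500 = 0.8000.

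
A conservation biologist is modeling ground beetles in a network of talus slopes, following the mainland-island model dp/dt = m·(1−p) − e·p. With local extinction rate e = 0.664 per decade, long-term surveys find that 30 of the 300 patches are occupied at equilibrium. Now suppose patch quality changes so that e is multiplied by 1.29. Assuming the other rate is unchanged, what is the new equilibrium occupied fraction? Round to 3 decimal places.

0.079

Observed p* = 30/300 = 0.10000.
Balance m(1−p*) = e·p* gives m = e·p*/(1−p*) = 0.664×0.10000/0.90000 = 0.07378.
New p* = m/(m+e) = 0.07378/(0.07378+0.85656) = 0.07930.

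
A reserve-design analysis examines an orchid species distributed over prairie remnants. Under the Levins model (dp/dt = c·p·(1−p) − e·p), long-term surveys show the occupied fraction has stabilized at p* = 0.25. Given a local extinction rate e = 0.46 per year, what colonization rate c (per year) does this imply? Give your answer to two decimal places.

At equilibrium c(1−p*) = e, so c = e/(1−p*).
c = 0.46/(1 − 0.25) = 0.46/0.7500 = 0.6133.

0.61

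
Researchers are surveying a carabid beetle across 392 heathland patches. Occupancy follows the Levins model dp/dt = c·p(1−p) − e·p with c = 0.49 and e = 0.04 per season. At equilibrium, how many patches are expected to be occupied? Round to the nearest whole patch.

360

p* = 1 − e/c = 1 − 0.04/0.49 = 0.9184.
Expected occupied patches = N × p* = 392 × 0.9184 = 360.00 ≈ 360.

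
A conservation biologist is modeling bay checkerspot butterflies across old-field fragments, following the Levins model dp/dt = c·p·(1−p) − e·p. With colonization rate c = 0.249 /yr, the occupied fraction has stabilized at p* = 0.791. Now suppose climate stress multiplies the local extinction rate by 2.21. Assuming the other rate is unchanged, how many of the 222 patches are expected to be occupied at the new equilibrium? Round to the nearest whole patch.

119

Balance c(1−p*) = e gives e = 0.249×(1 − 0.79100) = 0.05204.
New p* = 1 − e/c = 1 − 0.11501/0.24900 = 0.53811.
Expected occupied = 222 × 0.53811 = 119.46 ≈ 119.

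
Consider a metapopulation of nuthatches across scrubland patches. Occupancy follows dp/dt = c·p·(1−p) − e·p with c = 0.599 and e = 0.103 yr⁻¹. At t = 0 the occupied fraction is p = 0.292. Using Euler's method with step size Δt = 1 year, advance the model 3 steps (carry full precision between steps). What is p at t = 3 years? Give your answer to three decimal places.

Update rule: p ← p + [c·p·(1−p) − e·p]·Δt with Δt = 1.
step 1: Δp = +0.09376, p = 0.38576
step 2: Δp = +0.10220, p = 0.48796
step 3: Δp = +0.09940, p = 0.58736

0.587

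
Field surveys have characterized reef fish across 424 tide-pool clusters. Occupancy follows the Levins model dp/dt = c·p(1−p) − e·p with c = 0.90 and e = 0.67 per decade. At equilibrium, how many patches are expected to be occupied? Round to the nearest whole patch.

108

p* = 1 − e/c = 1 − 0.67/0.90 = 0.2556.
Expected occupied patches = N × p* = 424 × 0.2556 = 108.36 ≈ 108.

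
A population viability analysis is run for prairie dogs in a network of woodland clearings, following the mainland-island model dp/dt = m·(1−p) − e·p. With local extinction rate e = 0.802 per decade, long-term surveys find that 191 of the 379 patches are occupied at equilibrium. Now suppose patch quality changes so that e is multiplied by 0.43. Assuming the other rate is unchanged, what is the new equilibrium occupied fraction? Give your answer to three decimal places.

Observed p* = 191/379 = 0.50396.
Balance m(1−p*) = e·p* gives m = e·p*/(1−p*) = 0.802×0.50396/0.49604 = 0.81481.
New p* = m/(m+e) = 0.81481/(0.81481+0.34486) = 0.70262.

0.703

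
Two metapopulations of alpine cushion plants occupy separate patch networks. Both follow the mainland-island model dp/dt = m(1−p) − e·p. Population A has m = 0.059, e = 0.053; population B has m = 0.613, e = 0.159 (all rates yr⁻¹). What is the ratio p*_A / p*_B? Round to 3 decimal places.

A: p*_A = m/(m+e) = 0.059/0.1120 = 0.5268.
B: p*_B = 0.613/0.7720 = 0.7940.
p*_A / p*_B = 0.5268/0.7940 = 0.6634.

0.663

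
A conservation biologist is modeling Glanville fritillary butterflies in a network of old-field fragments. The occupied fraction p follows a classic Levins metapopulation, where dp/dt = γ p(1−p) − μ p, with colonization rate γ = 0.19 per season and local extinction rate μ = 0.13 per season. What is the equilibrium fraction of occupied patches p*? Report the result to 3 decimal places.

0.316

Setting dp/dt = 0 and dividing through by p* gives γ·(1−p*) = μ.
So p* = 1 − μ/γ = 1 − 0.13/0.19 = 1 − 0.6842 = 0.3158.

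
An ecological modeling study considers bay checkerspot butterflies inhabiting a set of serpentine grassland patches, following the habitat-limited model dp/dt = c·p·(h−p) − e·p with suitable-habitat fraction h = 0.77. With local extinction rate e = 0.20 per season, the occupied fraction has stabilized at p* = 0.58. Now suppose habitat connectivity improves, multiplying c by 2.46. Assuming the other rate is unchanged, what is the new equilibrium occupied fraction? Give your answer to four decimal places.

Balance c(h−p*) = e gives c = e/(0.77 − 0.58000) = 0.20/0.19000 = 1.05263.
New p* = 0.77 − e/c = 0.77 − 0.20000/2.58947 = 0.69276.

0.6928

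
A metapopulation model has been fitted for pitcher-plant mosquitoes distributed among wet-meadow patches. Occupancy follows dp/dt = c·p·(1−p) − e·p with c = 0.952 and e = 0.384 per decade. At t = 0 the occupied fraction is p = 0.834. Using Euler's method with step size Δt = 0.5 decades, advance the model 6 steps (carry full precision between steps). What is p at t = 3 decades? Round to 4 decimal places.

0.6175

Update rule: p ← p + [c·p·(1−p) − e·p]·Δt with Δt = 0.5.
  1  |  dp/dt·Δt = -0.094229  |  p_1 = 0.739771
  2  |  dp/dt·Δt = -0.050401  |  p_2 = 0.689370
  3  |  dp/dt·Δt = -0.030429  |  p_3 = 0.658941
  4  |  dp/dt·Δt = -0.019542  |  p_4 = 0.639400
  5  |  dp/dt·Δt = -0.013014  |  p_5 = 0.626385
  6  |  dp/dt·Δt = -0.008869  |  p_6 = 0.617516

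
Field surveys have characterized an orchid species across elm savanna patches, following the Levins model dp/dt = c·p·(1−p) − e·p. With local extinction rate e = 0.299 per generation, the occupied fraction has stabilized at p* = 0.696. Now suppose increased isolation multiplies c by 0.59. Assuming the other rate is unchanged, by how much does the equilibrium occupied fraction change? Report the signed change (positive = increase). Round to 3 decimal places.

-0.211

Balance c(1−p*) = e gives c = e/(1 − 0.69600) = 0.299/0.30400 = 0.98355.
New p* = 1 − e/c = 1 − 0.29900/0.58029 = 0.48474.
Δp* = 0.48474 − 0.69600 = -0.21126.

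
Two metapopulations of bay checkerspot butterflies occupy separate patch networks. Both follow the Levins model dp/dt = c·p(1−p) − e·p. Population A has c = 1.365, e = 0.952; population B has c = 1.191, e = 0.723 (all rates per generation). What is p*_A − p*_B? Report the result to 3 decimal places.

-0.090

A: p*_A = 1 − 0.952/1.365 = 0.3026.
B: p*_B = 1 − 0.723/1.191 = 0.3929.
p*_A − p*_B = 0.3026 − 0.3929 = -0.0904.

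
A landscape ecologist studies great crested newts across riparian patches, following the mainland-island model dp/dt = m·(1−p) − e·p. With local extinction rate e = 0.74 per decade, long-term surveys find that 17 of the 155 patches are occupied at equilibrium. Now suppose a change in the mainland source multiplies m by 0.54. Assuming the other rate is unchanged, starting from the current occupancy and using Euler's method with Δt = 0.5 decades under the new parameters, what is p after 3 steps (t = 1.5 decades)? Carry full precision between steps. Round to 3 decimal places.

Observed p* = 17/155 = 0.10968.
Balance m(1−p*) = e·p* gives m = e·p*/(1−p*) = 0.74×0.10968/0.89032 = 0.09116.
Starting from p₀ = 0.10968; update p ← p + (dp/dt)·Δt with the new parameters.
p: 0.10968 → 0.09101  (Δp = -0.01867)
p: 0.09101 → 0.07971  (Δp = -0.01130)
p: 0.07971 → 0.07287  (Δp = -0.00684)

0.073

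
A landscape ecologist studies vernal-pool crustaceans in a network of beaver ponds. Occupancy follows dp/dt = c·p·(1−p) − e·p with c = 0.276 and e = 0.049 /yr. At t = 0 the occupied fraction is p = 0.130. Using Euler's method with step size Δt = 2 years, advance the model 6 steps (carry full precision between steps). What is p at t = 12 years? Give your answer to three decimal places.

0.592

Update rule: p ← p + [c·p·(1−p) − e·p]·Δt with Δt = 2.
step 1: Δp = +0.04969, p = 0.17969
step 2: Δp = +0.06376, p = 0.24345
step 3: Δp = +0.07781, p = 0.32126
step 4: Δp = +0.08888, p = 0.41014
step 5: Δp = +0.09335, p = 0.50349
step 6: Δp = +0.08865, p = 0.59214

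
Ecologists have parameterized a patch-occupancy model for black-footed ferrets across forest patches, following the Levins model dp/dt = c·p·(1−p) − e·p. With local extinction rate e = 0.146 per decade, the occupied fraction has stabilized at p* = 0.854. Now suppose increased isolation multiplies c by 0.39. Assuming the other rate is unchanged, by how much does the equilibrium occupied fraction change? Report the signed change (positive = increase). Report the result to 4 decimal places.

-0.2284

Balance c(1−p*) = e gives c = e/(1 − 0.85400) = 0.146/0.14600 = 1.00000.
New p* = 1 − e/c = 1 − 0.14600/0.39000 = 0.62564.
Δp* = 0.62564 − 0.85400 = -0.22836.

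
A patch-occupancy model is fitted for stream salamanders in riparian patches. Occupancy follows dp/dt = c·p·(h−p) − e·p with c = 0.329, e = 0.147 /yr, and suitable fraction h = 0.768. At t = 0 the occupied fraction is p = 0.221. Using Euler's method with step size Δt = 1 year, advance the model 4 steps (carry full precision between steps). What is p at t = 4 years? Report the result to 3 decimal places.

Update rule: p ← p + [c·p·(h−p) − e·p]·Δt with Δt = 1.
p: 0.22100 → 0.22828  (Δp = +0.00728)
p: 0.22828 → 0.23526  (Δp = +0.00698)
p: 0.23526 → 0.24191  (Δp = +0.00665)
p: 0.24191 → 0.24822  (Δp = +0.00631)

0.248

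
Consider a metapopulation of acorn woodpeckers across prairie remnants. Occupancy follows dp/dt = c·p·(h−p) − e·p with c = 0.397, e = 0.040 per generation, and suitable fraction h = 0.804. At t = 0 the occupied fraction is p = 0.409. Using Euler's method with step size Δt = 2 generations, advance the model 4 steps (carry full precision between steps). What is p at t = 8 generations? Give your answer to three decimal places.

0.672

Update rule: p ← p + [c·p·(h−p) − e·p]·Δt with Δt = 2.
t = 2: p = 0.40900 + (+0.09555) = 0.50455
t = 4: p = 0.50455 + (+0.07960) = 0.58415
t = 6: p = 0.58415 + (+0.05524) = 0.63939
t = 8: p = 0.63939 + (+0.03242) = 0.67181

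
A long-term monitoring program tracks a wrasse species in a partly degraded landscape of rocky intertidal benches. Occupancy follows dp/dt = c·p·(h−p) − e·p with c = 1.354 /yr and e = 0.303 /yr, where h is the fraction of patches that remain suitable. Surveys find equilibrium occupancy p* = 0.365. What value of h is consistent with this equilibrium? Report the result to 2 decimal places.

0.59

At equilibrium c(h−p*) = e, so h = p* + e/c.
h = 0.365 + 0.303/1.354 = 0.365 + 0.2238 = 0.5888.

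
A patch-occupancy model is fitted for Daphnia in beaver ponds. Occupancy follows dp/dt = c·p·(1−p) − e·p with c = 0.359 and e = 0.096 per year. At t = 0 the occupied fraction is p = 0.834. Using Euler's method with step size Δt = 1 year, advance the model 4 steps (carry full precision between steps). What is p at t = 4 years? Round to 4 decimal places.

Update rule: p ← p + [c·p·(1−p) − e·p]·Δt with Δt = 1.
t = 1: p = 0.83400 + (-0.03036) = 0.80364
t = 2: p = 0.80364 + (-0.02050) = 0.78314
t = 3: p = 0.78314 + (-0.01421) = 0.76893
t = 4: p = 0.76893 + (-0.01003) = 0.75890

0.7589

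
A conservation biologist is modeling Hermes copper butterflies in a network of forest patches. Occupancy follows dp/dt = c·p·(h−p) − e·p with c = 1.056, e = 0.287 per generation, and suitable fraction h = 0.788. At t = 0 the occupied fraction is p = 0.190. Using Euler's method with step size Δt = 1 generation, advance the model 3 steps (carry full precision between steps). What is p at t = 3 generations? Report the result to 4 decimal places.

0.3913

Update rule: p ← p + [c·p·(h−p) − e·p]·Δt with Δt = 1.
  1  |  dp/dt·Δt = +0.065453  |  p_1 = 0.255453
  2  |  dp/dt·Δt = +0.070344  |  p_2 = 0.325797
  3  |  dp/dt·Δt = +0.065513  |  p_3 = 0.391310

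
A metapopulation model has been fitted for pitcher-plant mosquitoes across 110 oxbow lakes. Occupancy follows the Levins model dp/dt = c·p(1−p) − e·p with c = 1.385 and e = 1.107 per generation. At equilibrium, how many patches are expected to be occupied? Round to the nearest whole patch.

p* = 1 − e/c = 1 − 1.107/1.385 = 0.2007.
Expected occupied patches = N × p* = 110 × 0.2007 = 22.08 ≈ 22.

22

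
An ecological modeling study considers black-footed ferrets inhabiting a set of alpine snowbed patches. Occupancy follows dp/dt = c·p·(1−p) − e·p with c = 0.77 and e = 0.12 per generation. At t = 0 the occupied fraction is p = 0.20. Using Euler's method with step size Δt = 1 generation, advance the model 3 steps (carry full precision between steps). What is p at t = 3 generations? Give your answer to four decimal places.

Update rule: p ← p + [c·p·(1−p) − e·p]·Δt with Δt = 1.
step 1: Δp = +0.09920, p = 0.29920
step 2: Δp = +0.12555, p = 0.42475
step 3: Δp = +0.13717, p = 0.56192

0.5619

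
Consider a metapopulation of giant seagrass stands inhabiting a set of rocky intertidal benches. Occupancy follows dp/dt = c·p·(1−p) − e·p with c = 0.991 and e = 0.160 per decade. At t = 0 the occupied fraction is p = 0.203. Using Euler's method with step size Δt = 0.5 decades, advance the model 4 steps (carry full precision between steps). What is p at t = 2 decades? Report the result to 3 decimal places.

0.514

Update rule: p ← p + [c·p·(1−p) − e·p]·Δt with Δt = 0.5.
  1  |  dp/dt·Δt = +0.063927  |  p_1 = 0.266927
  2  |  dp/dt·Δt = +0.075604  |  p_2 = 0.342531
  3  |  dp/dt·Δt = +0.084186  |  p_3 = 0.426717
  4  |  dp/dt·Δt = +0.087077  |  p_4 = 0.513794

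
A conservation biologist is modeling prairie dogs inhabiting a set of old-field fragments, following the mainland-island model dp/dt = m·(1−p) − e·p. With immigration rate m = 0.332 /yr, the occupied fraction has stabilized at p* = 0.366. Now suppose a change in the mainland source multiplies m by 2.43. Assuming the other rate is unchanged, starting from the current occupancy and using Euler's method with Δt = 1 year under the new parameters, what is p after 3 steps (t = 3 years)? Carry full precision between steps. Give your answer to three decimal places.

Balance m(1−p*) = e·p* gives e = m(1−p*)/p* = 0.332×0.63400/0.36600 = 0.57510.
Starting from p₀ = 0.36600; update p ← p + (dp/dt)·Δt with the new parameters.
t = 1: p = 0.36600 + (+0.30100) = 0.66700
t = 2: p = 0.66700 + (-0.11494) = 0.55206
t = 3: p = 0.55206 + (+0.04389) = 0.59595

0.596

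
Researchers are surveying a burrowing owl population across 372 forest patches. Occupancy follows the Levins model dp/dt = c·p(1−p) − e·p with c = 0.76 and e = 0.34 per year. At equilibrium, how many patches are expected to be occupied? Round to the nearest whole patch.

206

p* = 1 − e/c = 1 − 0.34/0.76 = 0.5526.
Expected occupied patches = N × p* = 372 × 0.5526 = 205.58 ≈ 206.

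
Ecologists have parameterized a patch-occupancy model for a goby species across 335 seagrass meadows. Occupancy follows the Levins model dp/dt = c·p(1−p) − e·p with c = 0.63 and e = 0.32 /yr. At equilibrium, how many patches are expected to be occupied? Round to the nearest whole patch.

165

p* = 1 − e/c = 1 − 0.32/0.63 = 0.4921.
Expected occupied patches = N × p* = 335 × 0.4921 = 164.84 ≈ 165.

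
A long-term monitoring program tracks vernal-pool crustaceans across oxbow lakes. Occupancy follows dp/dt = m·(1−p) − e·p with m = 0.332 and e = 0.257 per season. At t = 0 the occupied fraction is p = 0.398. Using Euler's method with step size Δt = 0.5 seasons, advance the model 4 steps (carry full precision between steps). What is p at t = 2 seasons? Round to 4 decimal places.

Update rule: p ← p + [m·(1−p) − e·p]·Δt with Δt = 0.5.
step 1: Δp = +0.04879, p = 0.44679
step 2: Δp = +0.03442, p = 0.48121
step 3: Δp = +0.02428, p = 0.50549
step 4: Δp = +0.01713, p = 0.52263

0.5226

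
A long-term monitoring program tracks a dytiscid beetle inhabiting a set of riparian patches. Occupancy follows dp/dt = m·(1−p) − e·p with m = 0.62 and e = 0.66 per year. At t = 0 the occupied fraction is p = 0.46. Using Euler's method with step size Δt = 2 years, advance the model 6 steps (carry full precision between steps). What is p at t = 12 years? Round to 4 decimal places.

0.1331

Update rule: p ← p + [m·(1−p) − e·p]·Δt with Δt = 2.
  1  |  dp/dt·Δt = +0.062400  |  p_1 = 0.522400
  2  |  dp/dt·Δt = -0.097344  |  p_2 = 0.425056
  3  |  dp/dt·Δt = +0.151857  |  p_3 = 0.576913
  4  |  dp/dt·Δt = -0.236896  |  p_4 = 0.340016
  5  |  dp/dt·Δt = +0.369558  |  p_5 = 0.709575
  6  |  dp/dt·Δt = -0.576511  |  p_6 = 0.133064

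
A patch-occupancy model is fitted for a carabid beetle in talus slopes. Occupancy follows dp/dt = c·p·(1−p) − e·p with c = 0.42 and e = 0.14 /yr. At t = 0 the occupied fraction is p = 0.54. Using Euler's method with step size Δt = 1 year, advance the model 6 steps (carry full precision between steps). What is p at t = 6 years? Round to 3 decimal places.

Update rule: p ← p + [c·p·(1−p) − e·p]·Δt with Δt = 1.
p: 0.54000 → 0.56873  (Δp = +0.02873)
p: 0.56873 → 0.59212  (Δp = +0.02339)
p: 0.59212 → 0.61066  (Δp = +0.01854)
p: 0.61066 → 0.62503  (Δp = +0.01436)
p: 0.62503 → 0.63596  (Δp = +0.01093)
p: 0.63596 → 0.64416  (Δp = +0.00820)

0.644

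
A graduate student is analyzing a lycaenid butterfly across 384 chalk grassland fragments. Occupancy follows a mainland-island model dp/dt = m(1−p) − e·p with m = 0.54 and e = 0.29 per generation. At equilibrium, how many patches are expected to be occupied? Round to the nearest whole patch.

p* = m/(m+e) = 0.54/0.8300 = 0.6506.
Expected occupied patches = N × p* = 384 × 0.6506 = 249.83 ≈ 250.

250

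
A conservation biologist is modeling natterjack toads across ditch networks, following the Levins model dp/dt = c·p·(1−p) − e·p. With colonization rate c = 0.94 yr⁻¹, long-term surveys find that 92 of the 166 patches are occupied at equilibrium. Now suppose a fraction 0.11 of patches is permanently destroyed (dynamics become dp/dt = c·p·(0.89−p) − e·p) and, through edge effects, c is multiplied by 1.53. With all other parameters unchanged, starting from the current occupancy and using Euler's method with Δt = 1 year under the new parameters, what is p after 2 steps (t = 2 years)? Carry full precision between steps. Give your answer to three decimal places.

Observed p* = 92/166 = 0.55422.
Balance c(1−p*) = e gives e = 0.94×(1 − 0.55422) = 0.41904.
Starting from p₀ = 0.55422; update p ← p + (dp/dt)·Δt with the new parameters.
step 1: Δp = +0.03541, p = 0.58962
step 2: Δp = +0.00764, p = 0.59727

0.597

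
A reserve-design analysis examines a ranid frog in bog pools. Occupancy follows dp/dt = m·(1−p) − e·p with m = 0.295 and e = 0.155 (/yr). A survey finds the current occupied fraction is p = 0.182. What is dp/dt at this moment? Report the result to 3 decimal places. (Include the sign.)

Colonization term: m·(1−p) = 0.295×0.8180 = 0.24131.
Extinction term: e·p = 0.02821.
dp/dt = 0.24131 − 0.02821 = 0.21310.

0.213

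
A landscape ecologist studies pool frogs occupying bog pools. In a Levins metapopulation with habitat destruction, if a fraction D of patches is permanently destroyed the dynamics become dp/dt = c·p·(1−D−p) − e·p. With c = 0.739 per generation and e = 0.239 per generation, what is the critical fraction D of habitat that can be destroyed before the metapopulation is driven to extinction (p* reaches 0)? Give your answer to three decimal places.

The nontrivial equilibrium is p* = (1−D) − e/c; extinction occurs when this hits zero.
So D_crit = 1 − e/c = 1 − 0.239/0.739 = 1 − 0.3234 = 0.6766.
This equals the undisturbed p*, a classic result of Lande's extension.

0.677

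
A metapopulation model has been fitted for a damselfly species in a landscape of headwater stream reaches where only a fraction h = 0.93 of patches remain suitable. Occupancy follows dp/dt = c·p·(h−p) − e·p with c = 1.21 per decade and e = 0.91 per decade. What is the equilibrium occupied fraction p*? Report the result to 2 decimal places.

0.18

Setting dp/dt = 0 and dividing by p* gives c·(h−p*) = e.
So p* = h − e/c = 0.93 − 0.91/1.21 = 0.93 − 0.7521 = 0.1779.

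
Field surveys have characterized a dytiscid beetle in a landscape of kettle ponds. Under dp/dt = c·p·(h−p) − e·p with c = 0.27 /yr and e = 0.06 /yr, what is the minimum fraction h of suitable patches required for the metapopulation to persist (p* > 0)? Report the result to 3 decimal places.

0.222

p* = h − e/c is positive only when h > e/c.
h_min = e/c = 0.06/0.27 = 0.2222.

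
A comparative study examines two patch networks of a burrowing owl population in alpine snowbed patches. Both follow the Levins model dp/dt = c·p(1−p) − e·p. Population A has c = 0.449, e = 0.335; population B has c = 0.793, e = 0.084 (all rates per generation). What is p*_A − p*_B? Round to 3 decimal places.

-0.640

A: p*_A = 1 − 0.335/0.449 = 0.2539.
B: p*_B = 1 − 0.084/0.793 = 0.8941.
p*_A − p*_B = 0.2539 − 0.8941 = -0.6402.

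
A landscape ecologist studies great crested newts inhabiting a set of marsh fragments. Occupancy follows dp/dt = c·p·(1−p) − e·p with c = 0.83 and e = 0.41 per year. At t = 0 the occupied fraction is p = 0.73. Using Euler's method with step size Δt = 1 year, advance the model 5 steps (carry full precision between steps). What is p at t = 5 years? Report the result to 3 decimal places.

0.514

Update rule: p ← p + [c·p·(1−p) − e·p]·Δt with Δt = 1.
step 1: Δp = -0.13571, p = 0.59429
step 2: Δp = -0.04354, p = 0.55075
step 3: Δp = -0.02045, p = 0.53031
step 4: Δp = -0.01069, p = 0.51962
step 5: Δp = -0.00586, p = 0.51376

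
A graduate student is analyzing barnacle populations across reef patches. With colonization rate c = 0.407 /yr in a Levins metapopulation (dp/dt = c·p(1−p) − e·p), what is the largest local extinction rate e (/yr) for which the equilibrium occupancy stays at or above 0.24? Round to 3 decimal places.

1 − e/c ≥ 0.24 ⇒ e ≤ c(1 − 0.24) = 0.407 × 0.7600.
e_max = 0.3093.

0.309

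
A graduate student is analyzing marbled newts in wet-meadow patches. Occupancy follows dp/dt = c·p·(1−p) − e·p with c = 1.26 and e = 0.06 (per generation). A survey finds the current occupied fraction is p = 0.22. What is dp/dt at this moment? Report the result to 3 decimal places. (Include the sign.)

0.203

Colonization term: c·p·(1−p) = 1.26×0.22×0.7800 = 0.21622.
Extinction term: e·p = 0.01320.
dp/dt = 0.21622 − 0.01320 = 0.20302.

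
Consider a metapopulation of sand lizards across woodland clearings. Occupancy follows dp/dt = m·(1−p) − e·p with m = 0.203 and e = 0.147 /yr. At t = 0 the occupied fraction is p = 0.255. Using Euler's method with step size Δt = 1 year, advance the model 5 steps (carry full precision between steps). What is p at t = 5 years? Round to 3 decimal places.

Update rule: p ← p + [m·(1−p) − e·p]·Δt with Δt = 1.
step 1: Δp = +0.11375, p = 0.36875
step 2: Δp = +0.07394, p = 0.44269
step 3: Δp = +0.04806, p = 0.49075
step 4: Δp = +0.03124, p = 0.52199
step 5: Δp = +0.02031, p = 0.54229

0.542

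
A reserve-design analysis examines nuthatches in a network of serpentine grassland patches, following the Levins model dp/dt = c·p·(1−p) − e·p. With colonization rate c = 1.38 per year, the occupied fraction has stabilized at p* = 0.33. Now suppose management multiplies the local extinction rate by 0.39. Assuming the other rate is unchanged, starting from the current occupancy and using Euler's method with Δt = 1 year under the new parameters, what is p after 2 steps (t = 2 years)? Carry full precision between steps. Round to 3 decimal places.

Balance c(1−p*) = e gives e = 1.38×(1 − 0.33000) = 0.92460.
Starting from p₀ = 0.33000; update p ← p + (dp/dt)·Δt with the new parameters.
p: 0.33000 → 0.51612  (Δp = +0.18612)
p: 0.51612 → 0.67465  (Δp = +0.15853)

0.675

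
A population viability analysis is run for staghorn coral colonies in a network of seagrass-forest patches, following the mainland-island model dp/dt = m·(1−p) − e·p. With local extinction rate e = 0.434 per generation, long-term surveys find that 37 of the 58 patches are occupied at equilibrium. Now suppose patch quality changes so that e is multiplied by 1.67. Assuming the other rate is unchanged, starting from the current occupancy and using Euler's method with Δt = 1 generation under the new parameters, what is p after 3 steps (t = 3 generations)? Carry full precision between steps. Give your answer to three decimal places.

Observed p* = 37/58 = 0.63793.
Balance m(1−p*) = e·p* gives m = e·p*/(1−p*) = 0.434×0.63793/0.36207 = 0.76467.
Starting from p₀ = 0.63793; update p ← p + (dp/dt)·Δt with the new parameters.
p: 0.63793 → 0.45243  (Δp = -0.18550)
p: 0.45243 → 0.54322  (Δp = +0.09079)
p: 0.54322 → 0.49879  (Δp = -0.04444)

0.499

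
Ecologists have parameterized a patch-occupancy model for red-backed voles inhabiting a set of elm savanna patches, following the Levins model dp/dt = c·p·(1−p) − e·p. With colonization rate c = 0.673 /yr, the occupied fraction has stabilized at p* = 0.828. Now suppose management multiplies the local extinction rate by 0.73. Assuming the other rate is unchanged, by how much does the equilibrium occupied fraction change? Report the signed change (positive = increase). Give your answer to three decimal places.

Balance c(1−p*) = e gives e = 0.673×(1 − 0.82800) = 0.11576.
New p* = 1 − e/c = 1 − 0.08450/0.67300 = 0.87444.
Δp* = 0.87444 − 0.82800 = +0.04644.

0.046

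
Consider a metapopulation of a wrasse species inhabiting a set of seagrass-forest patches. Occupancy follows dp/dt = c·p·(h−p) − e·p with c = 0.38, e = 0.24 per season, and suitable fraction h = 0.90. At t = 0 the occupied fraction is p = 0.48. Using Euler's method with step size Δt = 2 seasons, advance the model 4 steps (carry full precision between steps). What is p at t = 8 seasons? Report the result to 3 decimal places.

0.319

Update rule: p ← p + [c·p·(h−p) − e·p]·Δt with Δt = 2.
p: 0.48000 → 0.40282  (Δp = -0.07718)
p: 0.40282 → 0.36167  (Δp = -0.04114)
p: 0.36167 → 0.33604  (Δp = -0.02563)
p: 0.33604 → 0.31877  (Δp = -0.01727)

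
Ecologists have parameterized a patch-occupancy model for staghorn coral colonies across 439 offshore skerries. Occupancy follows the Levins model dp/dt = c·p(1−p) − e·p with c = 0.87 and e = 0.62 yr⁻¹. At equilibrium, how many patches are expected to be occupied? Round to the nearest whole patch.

126

p* = 1 − e/c = 1 − 0.62/0.87 = 0.2874.
Expected occupied patches = N × p* = 439 × 0.2874 = 126.15 ≈ 126.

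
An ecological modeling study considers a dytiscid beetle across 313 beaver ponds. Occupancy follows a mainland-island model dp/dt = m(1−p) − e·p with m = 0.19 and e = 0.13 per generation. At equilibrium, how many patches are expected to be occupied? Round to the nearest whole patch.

186

p* = m/(m+e) = 0.19/0.3200 = 0.5938.
Expected occupied patches = N × p* = 313 × 0.5938 = 185.84 ≈ 186.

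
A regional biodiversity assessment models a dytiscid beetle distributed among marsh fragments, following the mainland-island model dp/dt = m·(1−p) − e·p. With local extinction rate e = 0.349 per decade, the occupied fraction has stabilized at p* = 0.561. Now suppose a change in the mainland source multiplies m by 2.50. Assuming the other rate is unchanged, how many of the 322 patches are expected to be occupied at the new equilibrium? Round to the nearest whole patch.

245

Balance m(1−p*) = e·p* gives m = e·p*/(1−p*) = 0.349×0.56100/0.43900 = 0.44599.
New p* = m/(m+e) = 1.11498/(1.11498+0.34900) = 0.76161.
Expected occupied = 322 × 0.76161 = 245.24 ≈ 245.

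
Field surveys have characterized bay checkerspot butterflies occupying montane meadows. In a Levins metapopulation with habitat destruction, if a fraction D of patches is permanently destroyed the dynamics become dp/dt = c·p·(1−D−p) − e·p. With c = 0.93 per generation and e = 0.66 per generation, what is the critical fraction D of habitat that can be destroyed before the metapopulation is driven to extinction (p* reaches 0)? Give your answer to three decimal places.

0.290

The nontrivial equilibrium is p* = (1−D) − e/c; extinction occurs when this hits zero.
So D_crit = 1 − e/c = 1 − 0.66/0.93 = 1 − 0.7097 = 0.2903.
This equals the undisturbed p*, a classic result of Lande's extension.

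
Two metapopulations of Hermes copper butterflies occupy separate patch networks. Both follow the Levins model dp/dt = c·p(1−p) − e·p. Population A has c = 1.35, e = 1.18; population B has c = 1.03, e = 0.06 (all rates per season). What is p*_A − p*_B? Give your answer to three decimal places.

-0.816

A: p*_A = 1 − 1.18/1.35 = 0.1259.
B: p*_B = 1 − 0.06/1.03 = 0.9417.
p*_A − p*_B = 0.1259 − 0.9417 = -0.8158.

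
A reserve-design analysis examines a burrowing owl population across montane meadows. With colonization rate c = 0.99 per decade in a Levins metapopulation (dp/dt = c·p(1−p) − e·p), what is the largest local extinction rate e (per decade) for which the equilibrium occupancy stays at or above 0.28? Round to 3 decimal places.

1 − e/c ≥ 0.28 ⇒ e ≤ c(1 − 0.28) = 0.99 × 0.7200.
e_max = 0.7128.

0.713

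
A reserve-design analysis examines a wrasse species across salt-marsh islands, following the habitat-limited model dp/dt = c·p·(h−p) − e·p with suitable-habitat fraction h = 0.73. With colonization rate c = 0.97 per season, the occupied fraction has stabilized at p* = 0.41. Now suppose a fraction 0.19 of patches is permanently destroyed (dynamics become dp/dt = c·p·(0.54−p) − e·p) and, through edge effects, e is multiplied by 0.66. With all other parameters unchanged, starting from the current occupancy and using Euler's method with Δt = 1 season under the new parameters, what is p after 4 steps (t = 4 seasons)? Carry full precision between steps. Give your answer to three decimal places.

Balance c(h−p*) = e gives e = 0.97×(0.73 − 0.41000) = 0.31040.
Starting from p₀ = 0.41000; update p ← p + (dp/dt)·Δt with the new parameters.
t = 1: p = 0.41000 + (-0.03229) = 0.37771
t = 2: p = 0.37771 + (-0.01792) = 0.35979
t = 3: p = 0.35979 + (-0.01081) = 0.34897
t = 4: p = 0.34897 + (-0.00683) = 0.34214

0.342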